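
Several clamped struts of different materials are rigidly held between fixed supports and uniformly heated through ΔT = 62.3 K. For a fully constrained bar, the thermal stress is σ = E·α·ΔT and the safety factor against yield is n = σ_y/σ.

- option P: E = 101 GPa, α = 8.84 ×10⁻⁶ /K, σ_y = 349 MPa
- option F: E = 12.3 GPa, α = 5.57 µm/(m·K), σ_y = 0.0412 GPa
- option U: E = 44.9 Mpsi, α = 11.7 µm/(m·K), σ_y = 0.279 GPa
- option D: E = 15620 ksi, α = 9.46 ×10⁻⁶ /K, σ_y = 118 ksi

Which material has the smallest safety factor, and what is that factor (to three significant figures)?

Per material, after unit conversion:
  option P: E = 101.0, α = 8.84, σ_y = 349.0 → σ = 55.6 MPa, n = 6.27
  option F: E = 12.30, α = 5.57, σ_y = 41.20 → σ = 4.27 MPa, n = 9.65
  option U: E = 309.6, α = 11.7, σ_y = 279.0 → σ = 226 MPa, n = 1.24
  option D: E = 107.7, α = 9.46, σ_y = 813.6 → σ = 63.5 MPa, n = 12.8
The minimum is option U at n = 1.24.

option U, n = 1.24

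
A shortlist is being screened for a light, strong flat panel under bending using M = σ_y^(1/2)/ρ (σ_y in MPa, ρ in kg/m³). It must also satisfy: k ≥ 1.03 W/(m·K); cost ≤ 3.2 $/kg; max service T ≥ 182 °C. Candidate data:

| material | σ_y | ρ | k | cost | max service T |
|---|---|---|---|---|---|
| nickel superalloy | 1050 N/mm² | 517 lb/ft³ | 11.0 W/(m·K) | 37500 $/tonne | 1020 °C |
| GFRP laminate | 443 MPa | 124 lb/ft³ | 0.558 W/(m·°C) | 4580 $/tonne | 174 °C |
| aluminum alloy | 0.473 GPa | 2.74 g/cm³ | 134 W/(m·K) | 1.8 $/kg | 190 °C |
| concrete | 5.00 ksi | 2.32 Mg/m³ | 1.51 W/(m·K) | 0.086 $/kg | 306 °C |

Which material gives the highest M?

Screen on constraints: k ≥ 1.03 W/(m·K); cost ≤ 3.2 $/kg; max service T ≥ 182 °C. Survivors: aluminum alloy, concrete.
Convert each candidate to consistent units, then evaluate M:
  aluminum alloy: σ_y = 473.0 MPa, ρ = 2740 kg/m³
  concrete: σ_y = 34.47 MPa, ρ = 2320 kg/m³
  aluminum alloy: M = 7.94×10⁻³
  concrete: M = 2.53×10⁻³
Aluminum alloy ranks first.

aluminum alloy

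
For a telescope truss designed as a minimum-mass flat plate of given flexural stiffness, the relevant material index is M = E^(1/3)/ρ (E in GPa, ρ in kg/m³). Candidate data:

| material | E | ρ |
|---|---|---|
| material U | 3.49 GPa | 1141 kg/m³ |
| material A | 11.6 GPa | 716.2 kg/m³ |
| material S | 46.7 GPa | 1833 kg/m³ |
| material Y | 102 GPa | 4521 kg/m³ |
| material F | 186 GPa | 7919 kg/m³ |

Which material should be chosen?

Evaluate M for each candidate:
  material A: M = 3.16×10⁻³
  material S: M = 1.96×10⁻³
  material U: M = 1.33×10⁻³
  material Y: M = 1.03×10⁻³
  material F: M = 0.721×10⁻³
Material A has the largest M.

material A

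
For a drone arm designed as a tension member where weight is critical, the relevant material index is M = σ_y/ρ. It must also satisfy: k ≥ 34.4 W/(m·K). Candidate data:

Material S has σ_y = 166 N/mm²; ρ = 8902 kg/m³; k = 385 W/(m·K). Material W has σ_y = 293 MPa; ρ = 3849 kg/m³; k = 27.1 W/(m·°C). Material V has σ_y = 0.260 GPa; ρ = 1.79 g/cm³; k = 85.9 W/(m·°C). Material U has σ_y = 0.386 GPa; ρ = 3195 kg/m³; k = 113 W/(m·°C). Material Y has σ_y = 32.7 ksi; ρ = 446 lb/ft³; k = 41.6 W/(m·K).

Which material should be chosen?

material V

Screen on constraints: k ≥ 34.4 W/(m·K). Survivors: material S, material V, material U, material Y.
Normalizing units and computing the index:
  material S: σ_y = 166.0 MPa, ρ = 8902 kg/m³
  material V: σ_y = 260.0 MPa, ρ = 1790 kg/m³
  material U: σ_y = 386.0 MPa, ρ = 3195 kg/m³
  material Y: σ_y = 225.5 MPa, ρ = 7144 kg/m³
  material V: M = 145 kN·m/kg
  material U: M = 121 kN·m/kg
  material Y: M = 31.6 kN·m/kg
  material S: M = 18.6 kN·m/kg
Highest index: material V.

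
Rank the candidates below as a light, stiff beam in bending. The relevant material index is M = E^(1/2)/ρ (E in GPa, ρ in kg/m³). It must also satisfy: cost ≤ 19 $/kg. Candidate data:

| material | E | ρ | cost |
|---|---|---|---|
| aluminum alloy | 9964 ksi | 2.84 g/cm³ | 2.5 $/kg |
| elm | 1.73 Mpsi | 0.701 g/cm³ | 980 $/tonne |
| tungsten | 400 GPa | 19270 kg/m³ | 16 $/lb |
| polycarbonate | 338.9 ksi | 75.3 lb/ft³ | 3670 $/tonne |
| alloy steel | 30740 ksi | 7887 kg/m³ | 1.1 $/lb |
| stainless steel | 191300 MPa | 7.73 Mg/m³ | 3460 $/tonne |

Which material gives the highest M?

Screen on constraints: cost ≤ 19 $/kg. Survivors: aluminum alloy, elm, polycarbonate, alloy steel, stainless steel.
Convert each candidate to consistent units, then evaluate M:
  aluminum alloy: E = 68.70 GPa, ρ = 2840 kg/m³
  elm: E = 11.93 GPa, ρ = 701.0 kg/m³
  polycarbonate: E = 2.337 GPa, ρ = 1206 kg/m³
  alloy steel: E = 211.9 GPa, ρ = 7887 kg/m³
  stainless steel: E = 191.3 GPa, ρ = 7730 kg/m³
  elm: M = 4.93×10⁻³
  aluminum alloy: M = 2.92×10⁻³
  alloy steel: M = 1.85×10⁻³
  stainless steel: M = 1.79×10⁻³
  polycarbonate: M = 1.27×10⁻³
Elm ranks first.

elm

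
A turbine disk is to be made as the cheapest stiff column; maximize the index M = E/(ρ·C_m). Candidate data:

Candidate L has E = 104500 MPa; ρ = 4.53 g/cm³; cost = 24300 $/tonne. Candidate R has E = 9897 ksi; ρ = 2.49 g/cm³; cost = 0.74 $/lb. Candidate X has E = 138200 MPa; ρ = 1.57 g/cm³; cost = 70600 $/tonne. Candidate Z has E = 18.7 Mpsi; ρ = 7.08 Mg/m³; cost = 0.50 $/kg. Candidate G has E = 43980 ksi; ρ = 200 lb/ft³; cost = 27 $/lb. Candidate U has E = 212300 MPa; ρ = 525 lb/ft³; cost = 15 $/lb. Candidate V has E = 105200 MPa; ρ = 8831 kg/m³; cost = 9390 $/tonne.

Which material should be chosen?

candidate Z

In SI units:
  candidate L: E = 104.5 GPa, ρ = 4530 kg/m³, cost = 24.30 $/kg
  candidate R: E = 68.24 GPa, ρ = 2490 kg/m³, cost = 1.631 $/kg
  candidate X: E = 138.2 GPa, ρ = 1570 kg/m³, cost = 70.60 $/kg
  candidate Z: E = 128.9 GPa, ρ = 7080 kg/m³, cost = 0.5000 $/kg
  candidate G: E = 303.2 GPa, ρ = 3204 kg/m³, cost = 59.52 $/kg
  candidate U: E = 212.3 GPa, ρ = 8410 kg/m³, cost = 33.07 $/kg
  candidate V: E = 105.2 GPa, ρ = 8831 kg/m³, cost = 9.390 $/kg
  candidate Z: M = 36.4 MN·m per $
  candidate R: M = 16.8 MN·m per $
  candidate G: M = 1.59 MN·m per $
  candidate V: M = 1.27 MN·m per $
  candidate X: M = 1.25 MN·m per $
  candidate L: M = 0.949 MN·m per $
  candidate U: M = 0.763 MN·m per $
Candidate Z ranks first.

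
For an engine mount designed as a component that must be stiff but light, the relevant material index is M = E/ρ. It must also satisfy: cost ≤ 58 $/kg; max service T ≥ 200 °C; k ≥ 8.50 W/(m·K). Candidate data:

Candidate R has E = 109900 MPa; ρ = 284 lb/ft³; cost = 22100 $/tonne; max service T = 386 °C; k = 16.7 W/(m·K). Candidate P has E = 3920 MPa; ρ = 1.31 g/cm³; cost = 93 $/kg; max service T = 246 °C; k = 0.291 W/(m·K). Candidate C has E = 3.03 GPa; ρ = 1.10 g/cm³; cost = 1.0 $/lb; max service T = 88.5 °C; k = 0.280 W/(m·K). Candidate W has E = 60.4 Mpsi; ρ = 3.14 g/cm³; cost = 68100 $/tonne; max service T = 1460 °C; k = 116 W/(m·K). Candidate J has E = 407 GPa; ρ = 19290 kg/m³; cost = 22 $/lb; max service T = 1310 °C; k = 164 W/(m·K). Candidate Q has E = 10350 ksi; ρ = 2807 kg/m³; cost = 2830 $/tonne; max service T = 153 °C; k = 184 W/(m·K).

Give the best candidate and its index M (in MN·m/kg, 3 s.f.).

candidate R, M = 24.2 MN·m/kg

Screen on constraints: cost ≤ 58 $/kg; max service T ≥ 200 °C; k ≥ 8.50 W/(m·K). Survivors: candidate R, candidate J.
Putting every candidate on a common basis:
  candidate R: E = 109.9 GPa, ρ = 4549 kg/m³
  candidate J: E = 407.0 GPa, ρ = 19290 kg/m³
  candidate R: M = 24.2 MN·m/kg
  candidate J: M = 21.1 MN·m/kg
Candidate R ranks first.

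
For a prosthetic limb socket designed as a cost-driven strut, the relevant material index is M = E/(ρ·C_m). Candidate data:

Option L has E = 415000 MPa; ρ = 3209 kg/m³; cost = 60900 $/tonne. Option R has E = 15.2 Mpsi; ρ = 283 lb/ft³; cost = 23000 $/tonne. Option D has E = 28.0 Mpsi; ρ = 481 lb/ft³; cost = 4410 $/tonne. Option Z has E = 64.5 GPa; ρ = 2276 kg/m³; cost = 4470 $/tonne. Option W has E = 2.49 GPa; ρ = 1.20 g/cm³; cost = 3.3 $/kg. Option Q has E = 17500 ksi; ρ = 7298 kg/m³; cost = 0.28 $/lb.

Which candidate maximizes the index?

option Q

In SI units:
  option L: E = 415.0 GPa, ρ = 3209 kg/m³, cost = 60.90 $/kg
  option R: E = 104.8 GPa, ρ = 4533 kg/m³, cost = 23.00 $/kg
  option D: E = 193.1 GPa, ρ = 7705 kg/m³, cost = 4.410 $/kg
  option Z: E = 64.50 GPa, ρ = 2276 kg/m³, cost = 4.470 $/kg
  option W: E = 2.490 GPa, ρ = 1200 kg/m³, cost = 3.300 $/kg
  option Q: E = 120.7 GPa, ρ = 7298 kg/m³, cost = 0.6173 $/kg
  option Q: M = 26.8 MN·m per $
  option Z: M = 6.34 MN·m per $
  option D: M = 5.68 MN·m per $
  option L: M = 2.12 MN·m per $
  option R: M = 1.01 MN·m per $
  option W: M = 0.629 MN·m per $
Option Q has the largest M.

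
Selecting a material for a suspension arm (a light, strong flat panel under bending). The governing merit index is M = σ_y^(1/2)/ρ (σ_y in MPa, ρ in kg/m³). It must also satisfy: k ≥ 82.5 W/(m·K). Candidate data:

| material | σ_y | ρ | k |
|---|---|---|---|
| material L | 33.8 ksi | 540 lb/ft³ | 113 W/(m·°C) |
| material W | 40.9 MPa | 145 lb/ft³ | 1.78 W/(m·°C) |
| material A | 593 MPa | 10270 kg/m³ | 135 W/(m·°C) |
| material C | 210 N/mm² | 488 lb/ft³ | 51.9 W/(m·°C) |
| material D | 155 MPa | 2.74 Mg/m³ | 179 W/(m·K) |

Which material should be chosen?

material D

Screen on constraints: k ≥ 82.5 W/(m·K). Survivors: material L, material A, material D.
After converting to SI:
  material L: σ_y = 233.0 MPa, ρ = 8650 kg/m³
  material A: σ_y = 593.0 MPa, ρ = 10270 kg/m³
  material D: σ_y = 155.0 MPa, ρ = 2740 kg/m³
  material D: M = 4.54×10⁻³
  material A: M = 2.37×10⁻³
  material L: M = 1.76×10⁻³
Material D has the largest M.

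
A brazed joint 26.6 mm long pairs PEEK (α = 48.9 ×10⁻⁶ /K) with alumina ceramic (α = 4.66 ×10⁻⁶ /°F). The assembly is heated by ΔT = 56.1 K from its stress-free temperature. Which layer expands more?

alumina ceramic: α = 4.66×10⁻⁶/°F × 9/5 = 8.39×10⁻⁶/K.
α(PEEK) = 48.9×10⁻⁶/K vs α(alumina ceramic) = 8.39×10⁻⁶/K.
Higher α expands more for the same ΔT: PEEK.

PEEK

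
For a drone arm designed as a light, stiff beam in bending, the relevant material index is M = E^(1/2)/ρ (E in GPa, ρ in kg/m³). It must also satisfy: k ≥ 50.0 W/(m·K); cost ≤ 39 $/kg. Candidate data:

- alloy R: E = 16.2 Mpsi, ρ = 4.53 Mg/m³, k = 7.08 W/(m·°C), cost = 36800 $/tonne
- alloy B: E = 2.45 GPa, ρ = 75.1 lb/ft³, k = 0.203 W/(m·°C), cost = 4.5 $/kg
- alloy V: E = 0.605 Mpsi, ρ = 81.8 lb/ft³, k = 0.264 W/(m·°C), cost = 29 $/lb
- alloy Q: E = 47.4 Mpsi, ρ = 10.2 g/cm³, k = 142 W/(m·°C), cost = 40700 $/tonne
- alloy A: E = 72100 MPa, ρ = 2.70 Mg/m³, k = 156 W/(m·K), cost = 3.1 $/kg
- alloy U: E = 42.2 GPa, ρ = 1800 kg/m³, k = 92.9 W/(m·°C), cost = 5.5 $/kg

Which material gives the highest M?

Screen on constraints: k ≥ 50.0 W/(m·K); cost ≤ 39 $/kg. Survivors: alloy A, alloy U.
Putting every candidate on a common basis:
  alloy A: E = 72.10 GPa, ρ = 2700 kg/m³
  alloy U: E = 42.20 GPa, ρ = 1800 kg/m³
  alloy U: M = 3.61×10⁻³
  alloy A: M = 3.14×10⁻³
Highest index: alloy U.

alloy U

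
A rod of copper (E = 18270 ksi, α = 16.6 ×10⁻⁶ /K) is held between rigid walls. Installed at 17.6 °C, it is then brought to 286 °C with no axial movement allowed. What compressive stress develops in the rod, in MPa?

561 MPa

E = 18270 ksi = 126.0 GPa.
ΔT = 268.4 K. Constrained thermal stress σ = E·α·ΔT = 126.0×10³ MPa × 16.6×10⁻⁶ × 268.4 = 561 MPa (compressive).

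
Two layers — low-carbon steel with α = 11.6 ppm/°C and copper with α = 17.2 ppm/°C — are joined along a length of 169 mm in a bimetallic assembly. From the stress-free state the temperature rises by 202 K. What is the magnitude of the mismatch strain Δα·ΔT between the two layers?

Δα = |11.6 − 17.2|×10⁻⁶/K = 5.60×10⁻⁶/K.
Mismatch strain = Δα·ΔT = 5.60×10⁻⁶ × 202.0 = 1.13×10⁻³.

1.13×10⁻³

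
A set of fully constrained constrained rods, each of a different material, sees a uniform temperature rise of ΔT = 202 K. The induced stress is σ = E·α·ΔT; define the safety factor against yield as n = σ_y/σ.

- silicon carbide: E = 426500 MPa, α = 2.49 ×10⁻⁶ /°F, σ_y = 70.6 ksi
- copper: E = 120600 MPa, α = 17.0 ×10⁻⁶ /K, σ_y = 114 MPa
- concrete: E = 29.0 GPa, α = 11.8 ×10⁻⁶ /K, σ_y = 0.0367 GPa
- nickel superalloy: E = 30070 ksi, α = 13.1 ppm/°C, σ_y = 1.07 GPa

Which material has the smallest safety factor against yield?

copper

In consistent units (E in GPa, α in ×10⁻⁶/K, σ_y in MPa):
  silicon carbide: E = 426.5, α = 4.48, σ_y = 486.8 → σ = 386 MPa, n = 1.26
  copper: E = 120.6, α = 17.0, σ_y = 114.0 → σ = 414 MPa, n = 0.275
  concrete: E = 29.00, α = 11.8, σ_y = 36.70 → σ = 69.1 MPa, n = 0.531
  nickel superalloy: E = 207.3, α = 13.1, σ_y = 1070 → σ = 549 MPa, n = 1.95
Smallest n: copper with n = 0.275.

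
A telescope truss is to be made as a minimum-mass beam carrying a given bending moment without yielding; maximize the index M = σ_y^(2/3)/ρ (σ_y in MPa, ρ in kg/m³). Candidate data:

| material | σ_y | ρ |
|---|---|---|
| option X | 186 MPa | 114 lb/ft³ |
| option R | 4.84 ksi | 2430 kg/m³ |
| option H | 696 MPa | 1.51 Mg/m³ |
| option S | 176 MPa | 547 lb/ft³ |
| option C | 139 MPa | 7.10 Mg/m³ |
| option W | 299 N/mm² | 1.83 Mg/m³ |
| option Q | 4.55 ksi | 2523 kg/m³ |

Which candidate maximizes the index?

Putting every candidate on a common basis:
  option X: σ_y = 186.0 MPa, ρ = 1826 kg/m³
  option R: σ_y = 33.37 MPa, ρ = 2430 kg/m³
  option H: σ_y = 696.0 MPa, ρ = 1510 kg/m³
  option S: σ_y = 176.0 MPa, ρ = 8762 kg/m³
  option C: σ_y = 139.0 MPa, ρ = 7100 kg/m³
  option W: σ_y = 299.0 MPa, ρ = 1830 kg/m³
  option Q: σ_y = 31.37 MPa, ρ = 2523 kg/m³
  option H: M = 52.0×10⁻³
  option W: M = 24.4×10⁻³
  option X: M = 17.8×10⁻³
  option R: M = 4.27×10⁻³
  option Q: M = 3.94×10⁻³
  option C: M = 3.78×10⁻³
  option S: M = 3.58×10⁻³
Highest index: option H.

option H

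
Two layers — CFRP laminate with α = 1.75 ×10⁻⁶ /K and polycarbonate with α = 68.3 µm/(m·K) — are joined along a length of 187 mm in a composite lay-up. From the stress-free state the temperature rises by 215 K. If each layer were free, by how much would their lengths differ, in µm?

2680 µm

Δα = |1.75 − 68.3|×10⁻⁶/K = 66.5×10⁻⁶/K.
ΔL_mismatch = Δα·L·ΔT = 66.5×10⁻⁶ × 187.0 mm × 215.0 K = 2680 µm.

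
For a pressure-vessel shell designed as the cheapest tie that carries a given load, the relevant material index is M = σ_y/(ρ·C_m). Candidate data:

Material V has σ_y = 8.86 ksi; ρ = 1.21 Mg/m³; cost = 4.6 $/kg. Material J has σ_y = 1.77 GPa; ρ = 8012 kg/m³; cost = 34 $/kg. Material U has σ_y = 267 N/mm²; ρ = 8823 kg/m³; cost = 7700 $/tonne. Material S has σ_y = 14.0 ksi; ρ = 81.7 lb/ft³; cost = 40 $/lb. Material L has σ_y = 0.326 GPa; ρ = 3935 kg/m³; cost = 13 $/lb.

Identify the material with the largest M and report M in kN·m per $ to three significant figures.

material V, M = 11.0 kN·m per $

In SI units:
  material V: σ_y = 61.09 MPa, ρ = 1210 kg/m³, cost = 4.600 $/kg
  material J: σ_y = 1770 MPa, ρ = 8012 kg/m³, cost = 34.00 $/kg
  material U: σ_y = 267.0 MPa, ρ = 8823 kg/m³, cost = 7.700 $/kg
  material S: σ_y = 96.53 MPa, ρ = 1309 kg/m³, cost = 88.18 $/kg
  material L: σ_y = 326.0 MPa, ρ = 3935 kg/m³, cost = 28.66 $/kg
  material V: M = 11.0 kN·m per $
  material J: M = 6.50 kN·m per $
  material U: M = 3.93 kN·m per $
  material L: M = 2.89 kN·m per $
  material S: M = 0.836 kN·m per $
The maximum is for material V.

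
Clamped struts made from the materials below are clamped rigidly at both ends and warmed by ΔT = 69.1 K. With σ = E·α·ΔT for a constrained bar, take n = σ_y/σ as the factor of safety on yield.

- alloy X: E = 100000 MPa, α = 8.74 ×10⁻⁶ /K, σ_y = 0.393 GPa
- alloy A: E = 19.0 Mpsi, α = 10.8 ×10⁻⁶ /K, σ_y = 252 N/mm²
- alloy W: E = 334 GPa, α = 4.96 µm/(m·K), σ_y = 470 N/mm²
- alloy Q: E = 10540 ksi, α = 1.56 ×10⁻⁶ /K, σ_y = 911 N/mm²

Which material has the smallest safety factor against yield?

Converting E to GPa, α to ×10⁻⁶/K, σ_y to MPa, then σ and n for each:
  alloy X: E = 100.0, α = 8.74, σ_y = 393.0 → σ = 60.4 MPa, n = 6.51
  alloy A: E = 131.0, α = 10.8, σ_y = 252.0 → σ = 97.8 MPa, n = 2.58
  alloy W: E = 334.0, α = 4.96, σ_y = 470.0 → σ = 114 MPa, n = 4.11
  alloy Q: E = 72.67, α = 1.56, σ_y = 911.0 → σ = 7.83 MPa, n = 116
The minimum is alloy A at n = 2.58.

alloy A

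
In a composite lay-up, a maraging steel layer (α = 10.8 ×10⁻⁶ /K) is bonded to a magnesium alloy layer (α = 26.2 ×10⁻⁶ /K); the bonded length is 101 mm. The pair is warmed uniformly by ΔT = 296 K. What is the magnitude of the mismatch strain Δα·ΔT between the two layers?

Δα = |10.8 − 26.2|×10⁻⁶/K = 15.4×10⁻⁶/K.
Mismatch strain = Δα·ΔT = 15.4×10⁻⁶ × 296.0 = 4.56×10⁻³.

4.56×10⁻³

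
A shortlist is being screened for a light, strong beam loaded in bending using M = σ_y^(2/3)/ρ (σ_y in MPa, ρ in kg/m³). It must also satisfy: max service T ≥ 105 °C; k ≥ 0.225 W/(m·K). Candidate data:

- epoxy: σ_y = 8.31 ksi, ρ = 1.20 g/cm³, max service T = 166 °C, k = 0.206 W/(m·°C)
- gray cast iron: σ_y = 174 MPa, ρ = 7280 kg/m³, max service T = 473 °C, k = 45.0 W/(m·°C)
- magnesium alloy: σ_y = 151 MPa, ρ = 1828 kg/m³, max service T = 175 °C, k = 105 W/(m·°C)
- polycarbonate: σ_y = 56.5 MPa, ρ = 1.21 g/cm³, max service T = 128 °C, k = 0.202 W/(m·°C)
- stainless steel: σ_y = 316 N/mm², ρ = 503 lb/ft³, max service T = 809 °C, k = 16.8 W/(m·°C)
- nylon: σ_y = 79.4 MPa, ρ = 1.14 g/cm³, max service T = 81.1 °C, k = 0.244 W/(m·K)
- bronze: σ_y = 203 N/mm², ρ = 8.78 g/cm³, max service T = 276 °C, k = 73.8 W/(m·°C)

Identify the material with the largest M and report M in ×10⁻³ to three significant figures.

magnesium alloy, M = 15.5×10⁻³

Screen on constraints: max service T ≥ 105 °C; k ≥ 0.225 W/(m·K). Survivors: gray cast iron, magnesium alloy, stainless steel, bronze.
Putting every candidate on a common basis:
  gray cast iron: σ_y = 174.0 MPa, ρ = 7280 kg/m³
  magnesium alloy: σ_y = 151.0 MPa, ρ = 1828 kg/m³
  stainless steel: σ_y = 316.0 MPa, ρ = 8057 kg/m³
  bronze: σ_y = 203.0 MPa, ρ = 8780 kg/m³
  magnesium alloy: M = 15.5×10⁻³
  stainless steel: M = 5.76×10⁻³
  gray cast iron: M = 4.28×10⁻³
  bronze: M = 3.93×10⁻³
Magnesium alloy ranks first.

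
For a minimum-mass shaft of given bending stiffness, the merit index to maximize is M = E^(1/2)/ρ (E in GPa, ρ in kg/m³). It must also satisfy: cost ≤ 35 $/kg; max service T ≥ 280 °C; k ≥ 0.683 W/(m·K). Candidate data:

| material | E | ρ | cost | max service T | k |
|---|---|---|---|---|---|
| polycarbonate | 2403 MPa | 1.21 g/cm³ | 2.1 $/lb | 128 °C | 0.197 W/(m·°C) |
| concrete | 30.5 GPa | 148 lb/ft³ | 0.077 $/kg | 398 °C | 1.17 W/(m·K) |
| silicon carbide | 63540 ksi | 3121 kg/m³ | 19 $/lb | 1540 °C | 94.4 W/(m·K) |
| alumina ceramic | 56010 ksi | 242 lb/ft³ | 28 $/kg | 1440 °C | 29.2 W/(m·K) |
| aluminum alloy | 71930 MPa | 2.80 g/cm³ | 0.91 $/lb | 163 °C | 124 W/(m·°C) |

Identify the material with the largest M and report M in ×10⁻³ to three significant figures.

alumina ceramic, M = 5.07×10⁻³

Screen on constraints: cost ≤ 35 $/kg; max service T ≥ 280 °C; k ≥ 0.683 W/(m·K). Survivors: concrete, alumina ceramic.
After converting to SI:
  concrete: E = 30.50 GPa, ρ = 2371 kg/m³
  alumina ceramic: E = 386.2 GPa, ρ = 3876 kg/m³
  alumina ceramic: M = 5.07×10⁻³
  concrete: M = 2.33×10⁻³
Alumina ceramic ranks first.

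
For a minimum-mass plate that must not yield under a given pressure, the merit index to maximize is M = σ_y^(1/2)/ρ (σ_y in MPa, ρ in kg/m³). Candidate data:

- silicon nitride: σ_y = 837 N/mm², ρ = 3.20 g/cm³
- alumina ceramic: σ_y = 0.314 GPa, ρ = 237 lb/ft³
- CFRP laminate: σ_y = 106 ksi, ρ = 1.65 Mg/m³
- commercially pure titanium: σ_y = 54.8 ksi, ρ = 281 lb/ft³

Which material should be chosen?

In SI units:
  silicon nitride: σ_y = 837.0 MPa, ρ = 3200 kg/m³
  alumina ceramic: σ_y = 314.0 MPa, ρ = 3796 kg/m³
  CFRP laminate: σ_y = 730.8 MPa, ρ = 1650 kg/m³
  commercially pure titanium: σ_y = 377.8 MPa, ρ = 4501 kg/m³
  CFRP laminate: M = 16.4×10⁻³
  silicon nitride: M = 9.04×10⁻³
  alumina ceramic: M = 4.67×10⁻³
  commercially pure titanium: M = 4.32×10⁻³
CFRP laminate ranks first.

CFRP laminate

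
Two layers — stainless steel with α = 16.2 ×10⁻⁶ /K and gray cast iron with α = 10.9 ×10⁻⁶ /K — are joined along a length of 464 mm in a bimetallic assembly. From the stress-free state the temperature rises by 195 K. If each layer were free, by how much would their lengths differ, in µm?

Δα = |16.2 − 10.9|×10⁻⁶/K = 5.30×10⁻⁶/K.
ΔL_mismatch = Δα·L·ΔT = 5.30×10⁻⁶ × 464.0 mm × 195.0 K = 480 µm.

480 µm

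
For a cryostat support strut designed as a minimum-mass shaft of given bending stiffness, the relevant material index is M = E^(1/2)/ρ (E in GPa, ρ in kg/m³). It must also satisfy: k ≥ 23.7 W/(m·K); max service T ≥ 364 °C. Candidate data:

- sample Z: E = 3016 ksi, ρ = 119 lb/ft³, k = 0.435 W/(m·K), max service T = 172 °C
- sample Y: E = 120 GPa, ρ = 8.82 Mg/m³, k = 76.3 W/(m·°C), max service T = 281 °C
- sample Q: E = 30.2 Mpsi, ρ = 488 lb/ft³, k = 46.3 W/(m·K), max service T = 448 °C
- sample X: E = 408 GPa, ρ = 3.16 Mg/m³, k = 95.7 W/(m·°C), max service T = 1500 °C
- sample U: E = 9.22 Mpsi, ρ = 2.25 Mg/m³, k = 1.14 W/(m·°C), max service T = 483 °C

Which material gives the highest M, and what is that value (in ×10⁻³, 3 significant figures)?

Screen on constraints: k ≥ 23.7 W/(m·K); max service T ≥ 364 °C. Survivors: sample Q, sample X.
Putting every candidate on a common basis:
  sample Q: E = 208.2 GPa, ρ = 7817 kg/m³
  sample X: E = 408.0 GPa, ρ = 3160 kg/m³
  sample X: M = 6.39×10⁻³
  sample Q: M = 1.85×10⁻³
The maximum is for sample X.

sample X, M = 6.39×10⁻³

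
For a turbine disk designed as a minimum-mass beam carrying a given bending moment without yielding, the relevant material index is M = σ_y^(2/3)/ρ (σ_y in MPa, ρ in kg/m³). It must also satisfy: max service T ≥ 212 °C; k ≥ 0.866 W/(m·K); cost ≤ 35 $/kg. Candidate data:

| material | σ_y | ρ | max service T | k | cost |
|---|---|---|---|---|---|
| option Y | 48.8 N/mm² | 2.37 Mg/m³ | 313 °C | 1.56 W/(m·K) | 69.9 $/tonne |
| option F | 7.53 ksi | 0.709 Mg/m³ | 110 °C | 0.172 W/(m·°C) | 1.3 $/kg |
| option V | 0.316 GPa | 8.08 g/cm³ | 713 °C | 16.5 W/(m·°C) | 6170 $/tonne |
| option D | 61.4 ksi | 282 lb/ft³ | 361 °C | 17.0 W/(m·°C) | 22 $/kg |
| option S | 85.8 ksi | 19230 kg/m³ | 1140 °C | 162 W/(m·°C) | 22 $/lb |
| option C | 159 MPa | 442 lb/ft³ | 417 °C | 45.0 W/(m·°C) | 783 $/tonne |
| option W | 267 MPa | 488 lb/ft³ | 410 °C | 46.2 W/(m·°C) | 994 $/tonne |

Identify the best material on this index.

option D

Screen on constraints: max service T ≥ 212 °C; k ≥ 0.866 W/(m·K); cost ≤ 35 $/kg. Survivors: option Y, option V, option D, option C, option W.
Normalizing units and computing the index:
  option Y: σ_y = 48.80 MPa, ρ = 2370 kg/m³
  option V: σ_y = 316.0 MPa, ρ = 8080 kg/m³
  option D: σ_y = 423.3 MPa, ρ = 4517 kg/m³
  option C: σ_y = 159.0 MPa, ρ = 7080 kg/m³
  option W: σ_y = 267.0 MPa, ρ = 7817 kg/m³
  option D: M = 12.5×10⁻³
  option V: M = 5.74×10⁻³
  option Y: M = 5.63×10⁻³
  option W: M = 5.30×10⁻³
  option C: M = 4.15×10⁻³
Highest index: option D.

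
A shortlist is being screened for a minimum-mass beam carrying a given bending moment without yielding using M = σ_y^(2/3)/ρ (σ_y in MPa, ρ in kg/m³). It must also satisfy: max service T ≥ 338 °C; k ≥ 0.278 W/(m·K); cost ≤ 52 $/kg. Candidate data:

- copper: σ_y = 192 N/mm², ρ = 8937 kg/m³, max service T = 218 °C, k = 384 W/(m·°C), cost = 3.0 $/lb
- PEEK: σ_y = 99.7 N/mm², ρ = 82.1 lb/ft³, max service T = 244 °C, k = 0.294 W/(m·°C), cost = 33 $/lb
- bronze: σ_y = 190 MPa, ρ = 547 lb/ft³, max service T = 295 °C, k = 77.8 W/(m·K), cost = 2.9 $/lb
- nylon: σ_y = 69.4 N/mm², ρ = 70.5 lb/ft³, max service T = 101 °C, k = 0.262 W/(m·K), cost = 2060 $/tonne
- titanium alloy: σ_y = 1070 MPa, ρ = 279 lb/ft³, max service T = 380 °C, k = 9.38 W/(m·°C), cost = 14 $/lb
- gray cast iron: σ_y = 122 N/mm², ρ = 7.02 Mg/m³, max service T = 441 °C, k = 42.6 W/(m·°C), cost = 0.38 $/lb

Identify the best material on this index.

titanium alloy

Screen on constraints: max service T ≥ 338 °C; k ≥ 0.278 W/(m·K); cost ≤ 52 $/kg. Survivors: titanium alloy, gray cast iron.
Normalizing units and computing the index:
  titanium alloy: σ_y = 1070 MPa, ρ = 4469 kg/m³
  gray cast iron: σ_y = 122.0 MPa, ρ = 7020 kg/m³
  titanium alloy: M = 23.4×10⁻³
  gray cast iron: M = 3.50×10⁻³
Titanium alloy ranks first.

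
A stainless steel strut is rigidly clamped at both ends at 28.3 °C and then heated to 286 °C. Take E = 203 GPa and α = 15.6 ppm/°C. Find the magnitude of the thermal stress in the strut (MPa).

ΔT = 257.7 K. Constrained thermal stress σ = E·α·ΔT = 203.0×10³ MPa × 15.6×10⁻⁶ × 257.7 = 816 MPa (compressive).

816 MPa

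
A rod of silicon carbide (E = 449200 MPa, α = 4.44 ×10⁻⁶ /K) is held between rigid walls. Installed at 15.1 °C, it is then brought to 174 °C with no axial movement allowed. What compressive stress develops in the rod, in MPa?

317 MPa

E = 449200 MPa = 449.2 GPa.
ΔT = 158.9 K. Constrained thermal stress σ = E·α·ΔT = 449.2×10³ MPa × 4.44×10⁻⁶ × 158.9 = 317 MPa (compressive).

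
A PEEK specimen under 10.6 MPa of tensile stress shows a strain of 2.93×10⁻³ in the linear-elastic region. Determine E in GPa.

3.62 GPa

E = σ/ε = 10.6 MPa / 2.93×10⁻³ = 3618 MPa = 3.62 GPa.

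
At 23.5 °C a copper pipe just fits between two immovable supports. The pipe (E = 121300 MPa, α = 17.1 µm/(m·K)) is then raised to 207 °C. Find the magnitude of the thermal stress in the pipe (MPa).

381 MPa

E = 121300 MPa = 121.3 GPa.
ΔT = 183.5 K. Constrained thermal stress σ = E·α·ΔT = 121.3×10³ MPa × 17.1×10⁻⁶ × 183.5 = 381 MPa (compressive).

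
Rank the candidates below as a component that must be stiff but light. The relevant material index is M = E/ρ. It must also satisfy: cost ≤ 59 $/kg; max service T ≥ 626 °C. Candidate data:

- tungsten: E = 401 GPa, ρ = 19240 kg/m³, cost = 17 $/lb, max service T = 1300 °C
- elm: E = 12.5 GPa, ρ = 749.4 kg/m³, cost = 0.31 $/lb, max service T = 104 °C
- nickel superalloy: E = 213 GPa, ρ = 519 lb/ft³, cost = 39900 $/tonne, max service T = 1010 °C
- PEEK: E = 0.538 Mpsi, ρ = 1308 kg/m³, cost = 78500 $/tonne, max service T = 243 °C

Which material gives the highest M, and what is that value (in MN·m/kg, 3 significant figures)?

nickel superalloy, M = 25.6 MN·m/kg

Screen on constraints: cost ≤ 59 $/kg; max service T ≥ 626 °C. Survivors: tungsten, nickel superalloy.
Normalizing units and computing the index:
  tungsten: E = 401.0 GPa, ρ = 19240 kg/m³
  nickel superalloy: E = 213.0 GPa, ρ = 8314 kg/m³
  nickel superalloy: M = 25.6 MN·m/kg
  tungsten: M = 20.8 MN·m/kg
Nickel superalloy ranks first.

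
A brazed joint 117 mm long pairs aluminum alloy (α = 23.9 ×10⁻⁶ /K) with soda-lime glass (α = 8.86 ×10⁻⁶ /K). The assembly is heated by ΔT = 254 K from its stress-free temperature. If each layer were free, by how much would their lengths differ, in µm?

Δα = |23.9 − 8.86|×10⁻⁶/K = 15.0×10⁻⁶/K.
ΔL_mismatch = Δα·L·ΔT = 15.0×10⁻⁶ × 117.0 mm × 254.0 K = 447 µm.

447 µm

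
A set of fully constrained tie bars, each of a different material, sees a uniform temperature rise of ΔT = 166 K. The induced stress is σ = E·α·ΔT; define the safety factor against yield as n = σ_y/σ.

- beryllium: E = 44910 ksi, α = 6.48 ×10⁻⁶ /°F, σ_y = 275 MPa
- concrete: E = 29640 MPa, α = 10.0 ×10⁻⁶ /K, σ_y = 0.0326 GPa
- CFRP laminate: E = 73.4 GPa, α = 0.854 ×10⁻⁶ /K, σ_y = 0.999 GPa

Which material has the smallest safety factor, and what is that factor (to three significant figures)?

Converting E to GPa, α to ×10⁻⁶/K, σ_y to MPa, then σ and n for each:
  beryllium: E = 309.6, α = 11.7, σ_y = 275.0 → σ = 600 MPa, n = 0.459
  concrete: E = 29.64, α = 10.0, σ_y = 32.60 → σ = 49.2 MPa, n = 0.663
  CFRP laminate: E = 73.40, α = 0.854, σ_y = 999.0 → σ = 10.4 MPa, n = 96.0
Smallest n: beryllium with n = 0.459.

beryllium, n = 0.459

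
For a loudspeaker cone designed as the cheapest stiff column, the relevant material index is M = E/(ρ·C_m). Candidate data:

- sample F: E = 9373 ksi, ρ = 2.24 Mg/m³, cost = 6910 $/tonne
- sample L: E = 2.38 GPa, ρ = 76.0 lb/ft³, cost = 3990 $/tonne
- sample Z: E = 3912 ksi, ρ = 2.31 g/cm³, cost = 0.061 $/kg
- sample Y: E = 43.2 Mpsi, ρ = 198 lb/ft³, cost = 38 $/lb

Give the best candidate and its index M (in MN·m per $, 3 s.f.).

In SI units:
  sample F: E = 64.62 GPa, ρ = 2240 kg/m³, cost = 6.910 $/kg
  sample L: E = 2.380 GPa, ρ = 1217 kg/m³, cost = 3.990 $/kg
  sample Z: E = 26.97 GPa, ρ = 2310 kg/m³, cost = 0.06100 $/kg
  sample Y: E = 297.9 GPa, ρ = 3172 kg/m³, cost = 83.77 $/kg
  sample Z: M = 191 MN·m per $
  sample F: M = 4.18 MN·m per $
  sample Y: M = 1.12 MN·m per $
  sample L: M = 0.490 MN·m per $
Highest index: sample Z.

sample Z, M = 191 MN·m per $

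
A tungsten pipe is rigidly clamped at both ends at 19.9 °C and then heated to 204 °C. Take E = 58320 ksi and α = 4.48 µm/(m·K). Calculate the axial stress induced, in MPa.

332 MPa

E = 58320 ksi = 402.1 GPa.
ΔT = 184.1 K. Constrained thermal stress σ = E·α·ΔT = 402.1×10³ MPa × 4.48×10⁻⁶ × 184.1 = 332 MPa (compressive).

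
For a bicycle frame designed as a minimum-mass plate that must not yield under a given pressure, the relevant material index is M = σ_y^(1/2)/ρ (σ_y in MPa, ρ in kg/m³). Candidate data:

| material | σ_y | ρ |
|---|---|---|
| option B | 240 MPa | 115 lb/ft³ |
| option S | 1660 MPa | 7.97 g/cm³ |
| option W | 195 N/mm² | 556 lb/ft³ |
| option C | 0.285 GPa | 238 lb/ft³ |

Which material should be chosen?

option B

Putting every candidate on a common basis:
  option B: σ_y = 240.0 MPa, ρ = 1842 kg/m³
  option S: σ_y = 1660 MPa, ρ = 7970 kg/m³
  option W: σ_y = 195.0 MPa, ρ = 8906 kg/m³
  option C: σ_y = 285.0 MPa, ρ = 3812 kg/m³
  option B: M = 8.41×10⁻³
  option S: M = 5.11×10⁻³
  option C: M = 4.43×10⁻³
  option W: M = 1.57×10⁻³
The maximum is for option B.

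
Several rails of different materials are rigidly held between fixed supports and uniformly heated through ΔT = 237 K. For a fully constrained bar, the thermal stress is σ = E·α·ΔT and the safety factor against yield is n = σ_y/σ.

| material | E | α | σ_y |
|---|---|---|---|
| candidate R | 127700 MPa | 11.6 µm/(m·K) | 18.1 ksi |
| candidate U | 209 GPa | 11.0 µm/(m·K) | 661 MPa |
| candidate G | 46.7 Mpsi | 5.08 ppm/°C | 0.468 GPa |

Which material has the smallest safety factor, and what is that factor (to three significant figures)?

Per material, after unit conversion:
  candidate R: E = 127.7, α = 11.6, σ_y = 124.8 → σ = 351 MPa, n = 0.355
  candidate U: E = 209.0, α = 11.0, σ_y = 661.0 → σ = 545 MPa, n = 1.21
  candidate G: E = 322.0, α = 5.08, σ_y = 468.0 → σ = 388 MPa, n = 1.21
Candidate R has the lowest safety factor, n = 0.355.

candidate R, n = 0.355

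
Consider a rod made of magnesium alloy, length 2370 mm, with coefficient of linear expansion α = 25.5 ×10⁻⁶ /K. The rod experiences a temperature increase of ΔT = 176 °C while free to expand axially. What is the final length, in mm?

ΔL = α·L₀·ΔT = 25.5×10⁻⁶ × 2370 mm × 176.0 K = 10.6 mm.
L = L₀ + ΔL = 2370 + 10.6 = 2380.6 mm.

2380.6 mm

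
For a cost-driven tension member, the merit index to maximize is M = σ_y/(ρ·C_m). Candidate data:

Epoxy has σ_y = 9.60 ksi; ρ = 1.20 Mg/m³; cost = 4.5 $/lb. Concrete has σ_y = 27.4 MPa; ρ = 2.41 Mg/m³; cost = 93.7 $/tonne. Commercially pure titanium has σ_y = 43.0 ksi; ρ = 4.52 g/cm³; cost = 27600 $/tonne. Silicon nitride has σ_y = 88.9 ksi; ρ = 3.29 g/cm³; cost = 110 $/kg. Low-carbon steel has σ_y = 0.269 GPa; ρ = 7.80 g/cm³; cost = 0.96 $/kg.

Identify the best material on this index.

Putting every candidate on a common basis:
  epoxy: σ_y = 66.19 MPa, ρ = 1200 kg/m³, cost = 9.921 $/kg
  concrete: σ_y = 27.40 MPa, ρ = 2410 kg/m³, cost = 0.09370 $/kg
  commercially pure titanium: σ_y = 296.5 MPa, ρ = 4520 kg/m³, cost = 27.60 $/kg
  silicon nitride: σ_y = 612.9 MPa, ρ = 3290 kg/m³, cost = 110.0 $/kg
  low-carbon steel: σ_y = 269.0 MPa, ρ = 7800 kg/m³, cost = 0.9600 $/kg
  concrete: M = 121 kN·m per $
  low-carbon steel: M = 35.9 kN·m per $
  epoxy: M = 5.56 kN·m per $
  commercially pure titanium: M = 2.38 kN·m per $
  silicon nitride: M = 1.69 kN·m per $
Highest index: concrete.

concrete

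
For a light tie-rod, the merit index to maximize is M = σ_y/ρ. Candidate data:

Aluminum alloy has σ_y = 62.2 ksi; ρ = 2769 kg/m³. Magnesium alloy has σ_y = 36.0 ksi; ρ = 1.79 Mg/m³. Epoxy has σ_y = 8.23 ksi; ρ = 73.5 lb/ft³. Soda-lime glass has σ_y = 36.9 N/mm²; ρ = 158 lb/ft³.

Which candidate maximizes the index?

aluminum alloy

Putting every candidate on a common basis:
  aluminum alloy: σ_y = 428.9 MPa, ρ = 2769 kg/m³
  magnesium alloy: σ_y = 248.2 MPa, ρ = 1790 kg/m³
  epoxy: σ_y = 56.74 MPa, ρ = 1177 kg/m³
  soda-lime glass: σ_y = 36.90 MPa, ρ = 2531 kg/m³
  aluminum alloy: M = 155 kN·m/kg
  magnesium alloy: M = 139 kN·m/kg
  epoxy: M = 48.2 kN·m/kg
  soda-lime glass: M = 14.6 kN·m/kg
Aluminum alloy ranks first.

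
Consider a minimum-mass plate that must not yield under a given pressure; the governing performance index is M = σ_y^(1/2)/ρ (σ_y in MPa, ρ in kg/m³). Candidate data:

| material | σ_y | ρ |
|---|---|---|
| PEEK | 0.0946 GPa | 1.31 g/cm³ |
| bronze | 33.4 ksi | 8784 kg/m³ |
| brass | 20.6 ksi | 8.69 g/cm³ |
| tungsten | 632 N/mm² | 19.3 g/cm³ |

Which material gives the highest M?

After converting to SI:
  PEEK: σ_y = 94.60 MPa, ρ = 1310 kg/m³
  bronze: σ_y = 230.3 MPa, ρ = 8784 kg/m³
  brass: σ_y = 142.0 MPa, ρ = 8690 kg/m³
  tungsten: σ_y = 632.0 MPa, ρ = 19300 kg/m³
  PEEK: M = 7.42×10⁻³
  bronze: M = 1.73×10⁻³
  brass: M = 1.37×10⁻³
  tungsten: M = 1.30×10⁻³
PEEK ranks first.

PEEK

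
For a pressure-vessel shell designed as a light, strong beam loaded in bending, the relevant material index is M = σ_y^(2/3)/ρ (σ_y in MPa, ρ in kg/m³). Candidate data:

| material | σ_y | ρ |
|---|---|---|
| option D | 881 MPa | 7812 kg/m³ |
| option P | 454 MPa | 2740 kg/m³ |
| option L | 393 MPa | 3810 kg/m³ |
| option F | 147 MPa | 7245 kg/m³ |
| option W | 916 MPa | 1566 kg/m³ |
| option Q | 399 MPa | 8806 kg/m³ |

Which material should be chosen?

Computing M directly (units already consistent):
  option W: M = 60.2×10⁻³
  option P: M = 21.6×10⁻³
  option L: M = 14.1×10⁻³
  option D: M = 11.8×10⁻³
  option Q: M = 6.15×10⁻³
  option F: M = 3.84×10⁻³
The maximum is for option W.

option W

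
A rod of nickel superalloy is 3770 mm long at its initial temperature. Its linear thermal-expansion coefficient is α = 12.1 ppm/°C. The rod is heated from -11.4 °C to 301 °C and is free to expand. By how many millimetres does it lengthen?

ΔT = 301 − (-11.4) = 312.4 K.
ΔL = α·L₀·ΔT = 12.1×10⁻⁶ × 3770 mm × 312.4 K = 14.3 mm.

14.3 mm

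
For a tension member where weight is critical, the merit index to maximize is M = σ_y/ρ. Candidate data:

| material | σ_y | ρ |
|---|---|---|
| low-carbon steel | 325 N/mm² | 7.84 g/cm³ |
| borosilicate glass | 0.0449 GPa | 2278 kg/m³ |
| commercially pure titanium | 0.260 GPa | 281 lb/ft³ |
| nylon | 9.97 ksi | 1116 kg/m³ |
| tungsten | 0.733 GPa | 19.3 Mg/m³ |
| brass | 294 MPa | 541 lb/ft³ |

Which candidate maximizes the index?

nylon

After converting to SI:
  low-carbon steel: σ_y = 325.0 MPa, ρ = 7840 kg/m³
  borosilicate glass: σ_y = 44.90 MPa, ρ = 2278 kg/m³
  commercially pure titanium: σ_y = 260.0 MPa, ρ = 4501 kg/m³
  nylon: σ_y = 68.74 MPa, ρ = 1116 kg/m³
  tungsten: σ_y = 733.0 MPa, ρ = 19300 kg/m³
  brass: σ_y = 294.0 MPa, ρ = 8666 kg/m³
  nylon: M = 61.6 kN·m/kg
  commercially pure titanium: M = 57.8 kN·m/kg
  low-carbon steel: M = 41.5 kN·m/kg
  tungsten: M = 38.0 kN·m/kg
  brass: M = 33.9 kN·m/kg
  borosilicate glass: M = 19.7 kN·m/kg
The maximum is for nylon.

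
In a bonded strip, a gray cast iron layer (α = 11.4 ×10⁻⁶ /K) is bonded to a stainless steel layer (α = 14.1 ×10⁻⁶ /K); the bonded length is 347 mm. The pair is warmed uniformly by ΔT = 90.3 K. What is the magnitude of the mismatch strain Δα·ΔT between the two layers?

2.44×10⁻⁴

Δα = |11.4 − 14.1|×10⁻⁶/K = 2.70×10⁻⁶/K.
Mismatch strain = Δα·ΔT = 2.70×10⁻⁶ × 90.3 = 2.44×10⁻⁴.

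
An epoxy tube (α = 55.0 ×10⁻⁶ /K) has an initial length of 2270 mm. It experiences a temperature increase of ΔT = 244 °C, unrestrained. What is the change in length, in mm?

ΔL = α·L₀·ΔT = 55.0×10⁻⁶ × 2270 mm × 244.0 K = 30.5 mm.

30.5 mm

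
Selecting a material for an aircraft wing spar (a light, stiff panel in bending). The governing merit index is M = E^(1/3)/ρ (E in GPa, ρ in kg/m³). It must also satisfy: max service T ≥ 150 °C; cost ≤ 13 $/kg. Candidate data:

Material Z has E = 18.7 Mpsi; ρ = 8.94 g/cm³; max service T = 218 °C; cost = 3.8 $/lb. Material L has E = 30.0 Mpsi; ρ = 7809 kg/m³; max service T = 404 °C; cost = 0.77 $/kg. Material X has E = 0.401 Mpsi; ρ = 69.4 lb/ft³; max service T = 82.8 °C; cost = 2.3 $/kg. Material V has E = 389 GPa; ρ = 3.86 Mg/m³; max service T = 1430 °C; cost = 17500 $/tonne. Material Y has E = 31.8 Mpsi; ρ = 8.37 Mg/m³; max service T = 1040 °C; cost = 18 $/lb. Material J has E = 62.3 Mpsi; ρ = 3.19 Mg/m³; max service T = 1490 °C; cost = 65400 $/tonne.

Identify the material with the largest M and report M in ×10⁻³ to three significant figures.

material L, M = 0.757×10⁻³

Screen on constraints: max service T ≥ 150 °C; cost ≤ 13 $/kg. Survivors: material Z, material L.
Putting every candidate on a common basis:
  material Z: E = 128.9 GPa, ρ = 8940 kg/m³
  material L: E = 206.8 GPa, ρ = 7809 kg/m³
  material L: M = 0.757×10⁻³
  material Z: M = 0.565×10⁻³
The maximum is for material L.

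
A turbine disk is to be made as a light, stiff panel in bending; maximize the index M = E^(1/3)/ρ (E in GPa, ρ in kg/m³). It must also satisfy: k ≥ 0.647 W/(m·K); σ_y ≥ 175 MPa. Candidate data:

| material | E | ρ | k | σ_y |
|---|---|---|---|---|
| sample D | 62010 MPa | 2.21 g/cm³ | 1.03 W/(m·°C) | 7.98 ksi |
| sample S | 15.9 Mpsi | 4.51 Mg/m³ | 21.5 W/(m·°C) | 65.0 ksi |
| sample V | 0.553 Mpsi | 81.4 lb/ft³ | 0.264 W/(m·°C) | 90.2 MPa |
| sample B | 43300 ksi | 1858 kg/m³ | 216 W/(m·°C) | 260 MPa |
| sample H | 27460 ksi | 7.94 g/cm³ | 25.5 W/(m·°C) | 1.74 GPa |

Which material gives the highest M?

sample B

Screen on constraints: k ≥ 0.647 W/(m·K); σ_y ≥ 175 MPa. Survivors: sample S, sample B, sample H.
After converting to SI:
  sample S: E = 109.6 GPa, ρ = 4510 kg/m³
  sample B: E = 298.5 GPa, ρ = 1858 kg/m³
  sample H: E = 189.3 GPa, ρ = 7940 kg/m³
  sample B: M = 3.60×10⁻³
  sample S: M = 1.06×10⁻³
  sample H: M = 0.723×10⁻³
The maximum is for sample B.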